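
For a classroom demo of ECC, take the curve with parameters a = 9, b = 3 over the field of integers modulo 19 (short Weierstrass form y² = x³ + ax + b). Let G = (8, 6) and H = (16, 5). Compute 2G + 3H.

(15, 13)

First 2G:
Repeated addition: build up to 2G.
2G: tangent at (8, 6): λ = (3·8² + 9)/(2·6) ≡ 11/12. 12⁻¹ ≡ 8 (mod 19), so λ ≡ 11·8 ≡ 12.
  x = λ² - 8 - 8 = 144 - 16 ≡ 14; y = λ·(8 - 14) - 6 ≡ 17. → (14, 17)
2G = (14, 17).
Next 3H:
Repeated addition: build up to 3H.
2H: tangent at (16, 5): λ = (3·16² + 9)/(2·5) ≡ 17/10. 10⁻¹ ≡ 2 (mod 19), so λ ≡ 17·2 ≡ 15.
  x = λ² - 16 - 16 = 225 - 32 ≡ 3; y = λ·(16 - 3) - 5 ≡ 0. → (3, 0)
3H: (3, 0) + (16, 5). λ = (5 - 0)/(16 - 3) ≡ 5/13 mod 19. 13⁻¹ ≡ 3 (mod 19) since 13·3 = 39 ≡ 1, so λ ≡ 15.
  x = λ² - 3 - 16 = 225 - 19 ≡ 16; y = λ·(3 - 16) - 0 ≡ 14. → (16, 14)
3H = (16, 14).
Finally 2G + 3H:
(14, 17) + (16, 14). λ = (14 - 17)/(16 - 14) ≡ 16/2 mod 19. 2⁻¹ ≡ 10 (mod 19) since 2·10 = 20 ≡ 1, so λ ≡ 8.
  x = λ² - 14 - 16 = 64 - 30 ≡ 15; y = λ·(14 - 15) - 17 ≡ 13. → (15, 13)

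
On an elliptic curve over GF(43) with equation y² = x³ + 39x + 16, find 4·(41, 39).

Write Q = (41, 39).
Repeated addition: build up to 4Q.
2Q: tangent at (41, 39): λ = (3·41² + 39)/(2·39) ≡ 8/35. 35⁻¹ ≡ 16 (mod 43), so λ ≡ 8·16 ≡ 42.
  x = λ² - 41 - 41 = 1764 - 82 ≡ 5; y = λ·(41 - 5) - 39 ≡ 11. → (5, 11)
3Q: (5, 11) + (41, 39). λ = (39 - 11)/(41 - 5) ≡ 28/36 mod 43. 36⁻¹ ≡ 6 (mod 43) since 36·6 = 216 ≡ 1, so λ ≡ 39.
  x = λ² - 5 - 41 = 1521 - 46 ≡ 13; y = λ·(5 - 13) - 11 ≡ 21. → (13, 21)
4Q: (13, 21) + (41, 39). λ = (39 - 21)/(41 - 13) ≡ 18/28 mod 43. 28⁻¹ ≡ 20 (mod 43), so λ ≡ 16.
  x = λ² - 13 - 41 = 256 - 54 ≡ 30; y = λ·(13 - 30) - 21 ≡ 8. → (30, 8)

(30, 8)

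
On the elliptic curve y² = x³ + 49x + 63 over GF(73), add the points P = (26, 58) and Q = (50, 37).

(26, 58) + (50, 37). λ = (37 - 58)/(50 - 26) ≡ 52/24 mod 73. 24⁻¹ ≡ 70 (mod 73), so λ ≡ 63.
  x = λ² - 26 - 50 = 3969 - 76 ≡ 24; y = λ·(26 - 24) - 58 ≡ 68. → (24, 68)

(24, 68)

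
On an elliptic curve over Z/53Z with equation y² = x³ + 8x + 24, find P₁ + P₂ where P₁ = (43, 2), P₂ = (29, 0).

(47, 5)

(43, 2) + (29, 0). λ = (0 - 2)/(29 - 43) ≡ 51/39 mod 53. 39⁻¹ ≡ 34 (mod 53), so λ ≡ 38.
  x = λ² - 43 - 29 = 1444 - 72 ≡ 47; y = λ·(43 - 47) - 2 ≡ 5. → (47, 5)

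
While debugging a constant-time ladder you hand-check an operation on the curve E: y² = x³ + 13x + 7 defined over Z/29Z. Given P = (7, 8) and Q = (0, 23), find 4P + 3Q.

First 4P:
Double-and-add on 4 = (100)₂. Start with P = (7, 8) for the leading 1-bit.
double: tangent at (7, 8): λ = (3·7² + 13)/(2·8) ≡ 15/16. 16⁻¹ ≡ 20 (mod 29), so λ ≡ 15·20 ≡ 10.
  x = λ² - 7 - 7 = 100 - 14 ≡ 28; y = λ·(7 - 28) - 8 ≡ 14. → (28, 14)
double: tangent at (28, 14): λ = (3·28² + 13)/(2·14) ≡ 16/28. 28⁻¹ ≡ 28 (mod 29), so λ ≡ 16·28 ≡ 13.
  x = λ² - 28 - 28 = 169 - 56 ≡ 26; y = λ·(28 - 26) - 14 ≡ 12. → (26, 12)
4P = (26, 12).
Next 3Q:
Repeated addition: build up to 3Q.
2Q: tangent at (0, 23): λ = (3·0² + 13)/(2·23) ≡ 13/17. 17⁻¹ ≡ 12 (mod 29) since 17·12 = 204 ≡ 1, so λ ≡ 13·12 ≡ 11.
  x = λ² - 0 - 0 = 121 - 0 ≡ 5; y = λ·(0 - 5) - 23 ≡ 9. → (5, 9)
3Q: (5, 9) + (0, 23). λ = (23 - 9)/(0 - 5) ≡ 14/24 mod 29. 24⁻¹ ≡ 23 (mod 29), so λ ≡ 3.
  x = λ² - 5 - 0 = 9 - 5 ≡ 4; y = λ·(5 - 4) - 9 ≡ 23. → (4, 23)
3Q = (4, 23).
Finally 4P + 3Q:
(26, 12) + (4, 23). λ = (23 - 12)/(4 - 26) ≡ 11/7 mod 29. 7⁻¹ ≡ 25 (mod 29), so λ ≡ 14.
  x = λ² - 26 - 4 = 196 - 30 ≡ 21; y = λ·(26 - 21) - 12 ≡ 0. → (21, 0)

(21, 0)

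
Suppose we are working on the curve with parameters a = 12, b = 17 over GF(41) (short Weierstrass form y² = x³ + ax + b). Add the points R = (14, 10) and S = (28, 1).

(14, 10) + (28, 1). λ = (1 - 10)/(28 - 14) ≡ 32/14 mod 41. 14⁻¹ ≡ 3 (mod 41), so λ ≡ 14.
  x = λ² - 14 - 28 = 196 - 42 ≡ 31; y = λ·(14 - 31) - 10 ≡ 39. → (31, 39)

(31, 39)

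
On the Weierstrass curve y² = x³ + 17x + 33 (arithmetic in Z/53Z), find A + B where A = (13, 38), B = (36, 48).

(10, 14)

(13, 38) + (36, 48). λ = (48 - 38)/(36 - 13) ≡ 10/23 mod 53. 23⁻¹ ≡ 30 (mod 53), so λ ≡ 35.
  x = λ² - 13 - 36 = 1225 - 49 ≡ 10; y = λ·(13 - 10) - 38 ≡ 14. → (10, 14)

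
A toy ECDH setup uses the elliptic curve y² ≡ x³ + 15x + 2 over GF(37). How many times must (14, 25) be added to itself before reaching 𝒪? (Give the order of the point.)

2P: tangent at (14, 25): λ = (3·14² + 15)/(2·25) ≡ 11/13. 13⁻¹ ≡ 20 (mod 37), so λ ≡ 11·20 ≡ 35.
  x = λ² - 14 - 14 = 1225 - 28 ≡ 13; y = λ·(14 - 13) - 25 ≡ 10. → (13, 10)
3P: (13, 10) + (14, 25). λ = (25 - 10)/(14 - 13) ≡ 15/1 mod 37. 1⁻¹ ≡ 1 (mod 37) since 1·1 = 1 ≡ 1, so λ ≡ 15.
  x = λ² - 13 - 14 = 225 - 27 ≡ 13; y = λ·(13 - 13) - 10 ≡ 27. → (13, 27)
4P: (13, 27) + (14, 25). λ = (25 - 27)/(14 - 13) ≡ 35/1 mod 37. 1⁻¹ ≡ 1 (mod 37) since 1·1 = 1 ≡ 1, so λ ≡ 35.
  x = λ² - 13 - 14 = 1225 - 27 ≡ 14; y = λ·(13 - 14) - 27 ≡ 12. → (14, 12)
5P: (14, 12) + (14, 25): same x and y₁ ≡ -y₂, so the sum is 𝒪.
5P = 𝒪, so the order is 5.

5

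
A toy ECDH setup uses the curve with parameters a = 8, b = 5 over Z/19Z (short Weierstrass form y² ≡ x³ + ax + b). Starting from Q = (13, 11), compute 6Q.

Repeated addition: build up to 6Q.
2Q: tangent at (13, 11): λ = (3·13² + 8)/(2·11) ≡ 2/3. 3⁻¹ ≡ 13 (mod 19), so λ ≡ 2·13 ≡ 7.
  x = λ² - 13 - 13 = 49 - 26 ≡ 4; y = λ·(13 - 4) - 11 ≡ 14. → (4, 14)
3Q: (4, 14) + (13, 11). λ = (11 - 14)/(13 - 4) ≡ 16/9 mod 19. 9⁻¹ ≡ 17 (mod 19), so λ ≡ 6.
  x = λ² - 4 - 13 = 36 - 17 ≡ 0; y = λ·(4 - 0) - 14 ≡ 10. → (0, 10)
4Q: (0, 10) + (13, 11). λ = (11 - 10)/(13 - 0) ≡ 1/13 mod 19. 13⁻¹ ≡ 3 (mod 19) since 13·3 = 39 ≡ 1, so λ ≡ 3.
  x = λ² - 0 - 13 = 9 - 13 ≡ 15; y = λ·(0 - 15) - 10 ≡ 2. → (15, 2)
5Q: (15, 2) + (13, 11). λ = (11 - 2)/(13 - 15) ≡ 9/17 mod 19. 17⁻¹ ≡ 9 (mod 19), so λ ≡ 5.
  x = λ² - 15 - 13 = 25 - 28 ≡ 16; y = λ·(15 - 16) - 2 ≡ 12. → (16, 12)
6Q: (16, 12) + (13, 11). λ = (11 - 12)/(13 - 16) ≡ 18/16 mod 19. 16⁻¹ ≡ 6 (mod 19) since 16·6 = 96 ≡ 1, so λ ≡ 13.
  x = λ² - 16 - 13 = 169 - 29 ≡ 7; y = λ·(16 - 7) - 12 ≡ 10. → (7, 10)

(7, 10)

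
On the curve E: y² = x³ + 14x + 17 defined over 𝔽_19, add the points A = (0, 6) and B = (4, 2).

(0, 6) + (4, 2). λ = (2 - 6)/(4 - 0) ≡ 15/4 mod 19. 4⁻¹ ≡ 5 (mod 19) since 4·5 = 20 ≡ 1, so λ ≡ 18.
  x = λ² - 0 - 4 = 324 - 4 ≡ 16; y = λ·(0 - 16) - 6 ≡ 10. → (16, 10)

(16, 10)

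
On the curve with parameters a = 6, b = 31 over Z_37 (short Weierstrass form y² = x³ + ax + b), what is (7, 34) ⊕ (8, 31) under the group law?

(7, 34) + (8, 31). λ = (31 - 34)/(8 - 7) ≡ 34/1 mod 37. 1⁻¹ ≡ 1 (mod 37), so λ ≡ 34.
  x = λ² - 7 - 8 = 1156 - 15 ≡ 31; y = λ·(7 - 31) - 34 ≡ 1. → (31, 1)

(31, 1)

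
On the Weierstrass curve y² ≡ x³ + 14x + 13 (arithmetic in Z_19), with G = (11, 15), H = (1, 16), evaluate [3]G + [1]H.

First 3G:
Repeated addition: build up to 3G.
2G: tangent at (11, 15): λ = (3·11² + 14)/(2·15) ≡ 16/11. 11⁻¹ ≡ 7 (mod 19), so λ ≡ 16·7 ≡ 17.
  x = λ² - 11 - 11 = 289 - 22 ≡ 1; y = λ·(11 - 1) - 15 ≡ 3. → (1, 3)
3G: (1, 3) + (11, 15). λ = (15 - 3)/(11 - 1) ≡ 12/10 mod 19. 10⁻¹ ≡ 2 (mod 19), so λ ≡ 5.
  x = λ² - 1 - 11 = 25 - 12 ≡ 13; y = λ·(1 - 13) - 3 ≡ 13. → (13, 13)
3G = (13, 13).
Finally 3G + H:
(13, 13) + (1, 16). λ = (16 - 13)/(1 - 13) ≡ 3/7 mod 19. 7⁻¹ ≡ 11 (mod 19) since 7·11 = 77 ≡ 1, so λ ≡ 14.
  x = λ² - 13 - 1 = 196 - 14 ≡ 11; y = λ·(13 - 11) - 13 ≡ 15. → (11, 15)

(11, 15)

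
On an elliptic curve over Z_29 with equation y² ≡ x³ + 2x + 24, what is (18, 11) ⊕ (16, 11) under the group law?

(18, 11) + (16, 11). λ = (11 - 11)/(16 - 18) ≡ 0/27 mod 29. 27⁻¹ ≡ 14 (mod 29), so λ ≡ 0.
  x = λ² - 18 - 16 = 0 - 34 ≡ 24; y = λ·(18 - 24) - 11 ≡ 18. → (24, 18)

(24, 18)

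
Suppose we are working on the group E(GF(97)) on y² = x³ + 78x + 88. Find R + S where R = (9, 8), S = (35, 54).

(59, 8)

(9, 8) + (35, 54). λ = (54 - 8)/(35 - 9) ≡ 46/26 mod 97. 26⁻¹ ≡ 56 (mod 97), so λ ≡ 54.
  x = λ² - 9 - 35 = 2916 - 44 ≡ 59; y = λ·(9 - 59) - 8 ≡ 8. → (59, 8)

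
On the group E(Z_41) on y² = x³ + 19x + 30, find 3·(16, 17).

(40, 16)

Write P = (16, 17).
Repeated addition: build up to 3P.
2P: tangent at (16, 17): λ = (3·16² + 19)/(2·17) ≡ 8/34. 34⁻¹ ≡ 35 (mod 41), so λ ≡ 8·35 ≡ 34.
  x = λ² - 16 - 16 = 1156 - 32 ≡ 17; y = λ·(16 - 17) - 17 ≡ 31. → (17, 31)
3P: (17, 31) + (16, 17). λ = (17 - 31)/(16 - 17) ≡ 27/40 mod 41. 40⁻¹ ≡ 40 (mod 41) since 40·40 = 1600 ≡ 1, so λ ≡ 14.
  x = λ² - 17 - 16 = 196 - 33 ≡ 40; y = λ·(17 - 40) - 31 ≡ 16. → (40, 16)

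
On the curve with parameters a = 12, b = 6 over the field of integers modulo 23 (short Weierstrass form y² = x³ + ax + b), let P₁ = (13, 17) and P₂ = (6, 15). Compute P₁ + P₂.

(13, 6)

(13, 17) + (6, 15). λ = (15 - 17)/(6 - 13) ≡ 21/16 mod 23. 16⁻¹ ≡ 13 (mod 23), so λ ≡ 20.
  x = λ² - 13 - 6 = 400 - 19 ≡ 13; y = λ·(13 - 13) - 17 ≡ 6. → (13, 6)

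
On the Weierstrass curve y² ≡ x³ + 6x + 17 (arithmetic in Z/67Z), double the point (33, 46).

tangent at (33, 46): λ = (3·33² + 6)/(2·46) ≡ 57/25. 25⁻¹ ≡ 59 (mod 67), so λ ≡ 57·59 ≡ 13.
  x = λ² - 33 - 33 = 169 - 66 ≡ 36; y = λ·(33 - 36) - 46 ≡ 49. → (36, 49)

(36, 49)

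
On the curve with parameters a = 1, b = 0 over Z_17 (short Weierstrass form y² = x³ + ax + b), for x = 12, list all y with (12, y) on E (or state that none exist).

none

x³ + 1x + 0 = 1740 ≡ 6 (mod 17).
6 is a non-residue mod 17; no y exists.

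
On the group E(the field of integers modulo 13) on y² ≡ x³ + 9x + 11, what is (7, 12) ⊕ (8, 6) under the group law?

(7, 12) + (8, 6). λ = (6 - 12)/(8 - 7) ≡ 7/1 mod 13. 1⁻¹ ≡ 1 (mod 13), so λ ≡ 7.
  x = λ² - 7 - 8 = 49 - 15 ≡ 8; y = λ·(7 - 8) - 12 ≡ 7. → (8, 7)

(8, 7)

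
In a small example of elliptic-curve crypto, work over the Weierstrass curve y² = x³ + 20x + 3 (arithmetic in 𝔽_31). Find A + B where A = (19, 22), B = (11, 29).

(10, 5)

(19, 22) + (11, 29). λ = (29 - 22)/(11 - 19) ≡ 7/23 mod 31. 23⁻¹ ≡ 27 (mod 31) since 23·27 = 621 ≡ 1, so λ ≡ 3.
  x = λ² - 19 - 11 = 9 - 30 ≡ 10; y = λ·(19 - 10) - 22 ≡ 5. → (10, 5)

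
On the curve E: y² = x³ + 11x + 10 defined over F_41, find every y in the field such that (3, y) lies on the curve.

none

x³ + 11x + 10 = 70 ≡ 29 (mod 41).
29 is a non-residue mod 41; no y exists.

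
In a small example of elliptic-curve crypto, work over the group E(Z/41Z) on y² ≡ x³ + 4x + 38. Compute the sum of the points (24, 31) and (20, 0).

(34, 35)

(24, 31) + (20, 0). λ = (0 - 31)/(20 - 24) ≡ 10/37 mod 41. 37⁻¹ ≡ 10 (mod 41) since 37·10 = 370 ≡ 1, so λ ≡ 18.
  x = λ² - 24 - 20 = 324 - 44 ≡ 34; y = λ·(24 - 34) - 31 ≡ 35. → (34, 35)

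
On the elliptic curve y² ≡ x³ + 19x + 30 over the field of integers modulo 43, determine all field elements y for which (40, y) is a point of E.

none

x³ + 19x + 30 = 64790 ≡ 32 (mod 43).
32 is a non-residue mod 43; no y exists.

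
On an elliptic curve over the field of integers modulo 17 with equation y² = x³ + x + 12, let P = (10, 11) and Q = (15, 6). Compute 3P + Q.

(10, 11)

First 3P:
Repeated addition: build up to 3P.
2P: tangent at (10, 11): λ = (3·10² + 1)/(2·11) ≡ 12/5. 5⁻¹ ≡ 7 (mod 17) since 5·7 = 35 ≡ 1, so λ ≡ 12·7 ≡ 16.
  x = λ² - 10 - 10 = 256 - 20 ≡ 15; y = λ·(10 - 15) - 11 ≡ 11. → (15, 11)
3P: (15, 11) + (10, 11). λ = (11 - 11)/(10 - 15) ≡ 0/12 mod 17. 12⁻¹ ≡ 10 (mod 17), so λ ≡ 0.
  x = λ² - 15 - 10 = 0 - 25 ≡ 9; y = λ·(15 - 9) - 11 ≡ 6. → (9, 6)
3P = (9, 6).
Finally 3P + Q:
(9, 6) + (15, 6). λ = (6 - 6)/(15 - 9) ≡ 0/6 mod 17. 6⁻¹ ≡ 3 (mod 17), so λ ≡ 0.
  x = λ² - 9 - 15 = 0 - 24 ≡ 10; y = λ·(9 - 10) - 6 ≡ 11. → (10, 11)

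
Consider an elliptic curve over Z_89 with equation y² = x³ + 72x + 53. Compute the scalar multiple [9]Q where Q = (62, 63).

Double-and-add on 9 = (1001)₂. Start with Q = (62, 63) for the leading 1-bit.
double: tangent at (62, 63): λ = (3·62² + 72)/(2·63) ≡ 34/37. 37⁻¹ ≡ 77 (mod 89) since 37·77 = 2849 ≡ 1, so λ ≡ 34·77 ≡ 37.
  x = λ² - 62 - 62 = 1369 - 124 ≡ 88; y = λ·(62 - 88) - 63 ≡ 43. → (88, 43)
double: tangent at (88, 43): λ = (3·88² + 72)/(2·43) ≡ 75/86. 86⁻¹ ≡ 59 (mod 89), so λ ≡ 75·59 ≡ 64.
  x = λ² - 88 - 88 = 4096 - 176 ≡ 4; y = λ·(88 - 4) - 43 ≡ 82. → (4, 82)
double: tangent at (4, 82): λ = (3·4² + 72)/(2·82) ≡ 31/75. 75⁻¹ ≡ 19 (mod 89) since 75·19 = 1425 ≡ 1, so λ ≡ 31·19 ≡ 55.
  x = λ² - 4 - 4 = 3025 - 8 ≡ 80; y = λ·(4 - 80) - 82 ≡ 10. → (80, 10)
add Q: (80, 10) + (62, 63). λ = (63 - 10)/(62 - 80) ≡ 53/71 mod 89. 71⁻¹ ≡ 84 (mod 89) since 71·84 = 5964 ≡ 1, so λ ≡ 2.
  x = λ² - 80 - 62 = 4 - 142 ≡ 40; y = λ·(80 - 40) - 10 ≡ 70. → (40, 70)

(40, 70)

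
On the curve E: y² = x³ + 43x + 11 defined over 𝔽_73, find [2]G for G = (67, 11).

tangent at (67, 11): λ = (3·67² + 43)/(2·11) ≡ 5/22. 22⁻¹ ≡ 10 (mod 73) since 22·10 = 220 ≡ 1, so λ ≡ 5·10 ≡ 50.
  x = λ² - 67 - 67 = 2500 - 134 ≡ 30; y = λ·(67 - 30) - 11 ≡ 14. → (30, 14)

(30, 14)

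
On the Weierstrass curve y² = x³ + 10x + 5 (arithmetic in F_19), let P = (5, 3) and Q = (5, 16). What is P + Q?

The two points share x = 5 and their y-coordinates satisfy 3 + 16 ≡ 0 (mod 19), so they are inverses. Their sum is O.

O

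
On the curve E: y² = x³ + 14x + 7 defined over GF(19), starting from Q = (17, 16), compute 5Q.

Double-and-add on 5 = (101)₂. Start with Q = (17, 16) for the leading 1-bit.
double: tangent at (17, 16): λ = (3·17² + 14)/(2·16) ≡ 7/13. 13⁻¹ ≡ 3 (mod 19) since 13·3 = 39 ≡ 1, so λ ≡ 7·3 ≡ 2.
  x = λ² - 17 - 17 = 4 - 34 ≡ 8; y = λ·(17 - 8) - 16 ≡ 2. → (8, 2)
double: tangent at (8, 2): λ = (3·8² + 14)/(2·2) ≡ 16/4. 4⁻¹ ≡ 5 (mod 19), so λ ≡ 16·5 ≡ 4.
  x = λ² - 8 - 8 = 16 - 16 ≡ 0; y = λ·(8 - 0) - 2 ≡ 11. → (0, 11)
add Q: (0, 11) + (17, 16). λ = (16 - 11)/(17 - 0) ≡ 5/17 mod 19. 17⁻¹ ≡ 9 (mod 19), so λ ≡ 7.
  x = λ² - 0 - 17 = 49 - 17 ≡ 13; y = λ·(0 - 13) - 11 ≡ 12. → (13, 12)

(13, 12)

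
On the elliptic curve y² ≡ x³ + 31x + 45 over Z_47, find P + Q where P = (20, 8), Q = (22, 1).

(29, 0)

(20, 8) + (22, 1). λ = (1 - 8)/(22 - 20) ≡ 40/2 mod 47. 2⁻¹ ≡ 24 (mod 47) since 2·24 = 48 ≡ 1, so λ ≡ 20.
  x = λ² - 20 - 22 = 400 - 42 ≡ 29; y = λ·(20 - 29) - 8 ≡ 0. → (29, 0)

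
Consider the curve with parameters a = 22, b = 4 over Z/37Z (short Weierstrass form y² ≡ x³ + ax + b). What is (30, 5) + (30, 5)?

tangent at (30, 5): λ = (3·30² + 22)/(2·5) ≡ 21/10. 10⁻¹ ≡ 26 (mod 37) since 10·26 = 260 ≡ 1, so λ ≡ 21·26 ≡ 28.
  x = λ² - 30 - 30 = 784 - 60 ≡ 21; y = λ·(30 - 21) - 5 ≡ 25. → (21, 25)

(21, 25)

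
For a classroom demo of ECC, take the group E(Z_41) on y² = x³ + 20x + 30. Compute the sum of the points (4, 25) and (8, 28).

(27, 9)

(4, 25) + (8, 28). λ = (28 - 25)/(8 - 4) ≡ 3/4 mod 41. 4⁻¹ ≡ 31 (mod 41) since 4·31 = 124 ≡ 1, so λ ≡ 11.
  x = λ² - 4 - 8 = 121 - 12 ≡ 27; y = λ·(4 - 27) - 25 ≡ 9. → (27, 9)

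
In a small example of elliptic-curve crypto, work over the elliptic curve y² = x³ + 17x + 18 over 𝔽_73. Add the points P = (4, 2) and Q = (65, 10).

(45, 1)

(4, 2) + (65, 10). λ = (10 - 2)/(65 - 4) ≡ 8/61 mod 73. 61⁻¹ ≡ 6 (mod 73), so λ ≡ 48.
  x = λ² - 4 - 65 = 2304 - 69 ≡ 45; y = λ·(4 - 45) - 2 ≡ 1. → (45, 1)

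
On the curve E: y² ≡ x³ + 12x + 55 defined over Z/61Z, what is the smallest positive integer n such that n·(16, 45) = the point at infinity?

3

2P: tangent at (16, 45): λ = (3·16² + 12)/(2·45) ≡ 48/29. 29⁻¹ ≡ 40 (mod 61), so λ ≡ 48·40 ≡ 29.
  x = λ² - 16 - 16 = 841 - 32 ≡ 16; y = λ·(16 - 16) - 45 ≡ 16. → (16, 16)
3P: (16, 16) + (16, 45): same x and y₁ ≡ -y₂, so the sum is the point at infinity.
3P = the point at infinity, so the order is 3.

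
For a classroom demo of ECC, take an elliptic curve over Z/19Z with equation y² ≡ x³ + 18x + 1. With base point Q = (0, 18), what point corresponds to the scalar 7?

Double-and-add on 7 = (111)₂. Start with Q = (0, 18) for the leading 1-bit.
double: tangent at (0, 18): λ = (3·0² + 18)/(2·18) ≡ 18/17. 17⁻¹ ≡ 9 (mod 19), so λ ≡ 18·9 ≡ 10.
  x = λ² - 0 - 0 = 100 - 0 ≡ 5; y = λ·(0 - 5) - 18 ≡ 8. → (5, 8)
add Q: (5, 8) + (0, 18). λ = (18 - 8)/(0 - 5) ≡ 10/14 mod 19. 14⁻¹ ≡ 15 (mod 19) since 14·15 = 210 ≡ 1, so λ ≡ 17.
  x = λ² - 5 - 0 = 289 - 5 ≡ 18; y = λ·(5 - 18) - 8 ≡ 18. → (18, 18)
double: tangent at (18, 18): λ = (3·18² + 18)/(2·18) ≡ 2/17. 17⁻¹ ≡ 9 (mod 19), so λ ≡ 2·9 ≡ 18.
  x = λ² - 18 - 18 = 324 - 36 ≡ 3; y = λ·(18 - 3) - 18 ≡ 5. → (3, 5)
add Q: (3, 5) + (0, 18). λ = (18 - 5)/(0 - 3) ≡ 13/16 mod 19. 16⁻¹ ≡ 6 (mod 19), so λ ≡ 2.
  x = λ² - 3 - 0 = 4 - 3 ≡ 1; y = λ·(3 - 1) - 5 ≡ 18. → (1, 18)

(1, 18)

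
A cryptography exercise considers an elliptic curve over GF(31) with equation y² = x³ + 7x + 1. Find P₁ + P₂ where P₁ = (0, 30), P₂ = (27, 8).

(0, 30) + (27, 8). λ = (8 - 30)/(27 - 0) ≡ 9/27 mod 31. 27⁻¹ ≡ 23 (mod 31) since 27·23 = 621 ≡ 1, so λ ≡ 21.
  x = λ² - 0 - 27 = 441 - 27 ≡ 11; y = λ·(0 - 11) - 30 ≡ 18. → (11, 18)

(11, 18)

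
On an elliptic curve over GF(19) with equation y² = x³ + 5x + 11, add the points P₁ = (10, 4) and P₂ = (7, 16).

(10, 4) + (7, 16). λ = (16 - 4)/(7 - 10) ≡ 12/16 mod 19. 16⁻¹ ≡ 6 (mod 19), so λ ≡ 15.
  x = λ² - 10 - 7 = 225 - 17 ≡ 18; y = λ·(10 - 18) - 4 ≡ 9. → (18, 9)

(18, 9)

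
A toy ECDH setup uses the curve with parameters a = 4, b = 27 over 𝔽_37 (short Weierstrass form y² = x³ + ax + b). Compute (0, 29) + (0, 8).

The two points share x = 0 and their y-coordinates satisfy 29 + 8 ≡ 0 (mod 37), so they are inverses. Their sum is the point at infinity.

O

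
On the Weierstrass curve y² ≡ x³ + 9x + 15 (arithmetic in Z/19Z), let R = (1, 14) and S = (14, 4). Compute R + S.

(11, 1)

(1, 14) + (14, 4). λ = (4 - 14)/(14 - 1) ≡ 9/13 mod 19. 13⁻¹ ≡ 3 (mod 19) since 13·3 = 39 ≡ 1, so λ ≡ 8.
  x = λ² - 1 - 14 = 64 - 15 ≡ 11; y = λ·(1 - 11) - 14 ≡ 1. → (11, 1)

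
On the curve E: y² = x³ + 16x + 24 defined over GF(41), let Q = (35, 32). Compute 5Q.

(13, 25)

Repeated addition: build up to 5Q.
2Q: tangent at (35, 32): λ = (3·35² + 16)/(2·32) ≡ 1/23. 23⁻¹ ≡ 25 (mod 41) since 23·25 = 575 ≡ 1, so λ ≡ 1·25 ≡ 25.
  x = λ² - 35 - 35 = 625 - 70 ≡ 22; y = λ·(35 - 22) - 32 ≡ 6. → (22, 6)
3Q: (22, 6) + (35, 32). λ = (32 - 6)/(35 - 22) ≡ 26/13 mod 41. 13⁻¹ ≡ 19 (mod 41), so λ ≡ 2.
  x = λ² - 22 - 35 = 4 - 57 ≡ 29; y = λ·(22 - 29) - 6 ≡ 21. → (29, 21)
4Q: (29, 21) + (35, 32). λ = (32 - 21)/(35 - 29) ≡ 11/6 mod 41. 6⁻¹ ≡ 7 (mod 41), so λ ≡ 36.
  x = λ² - 29 - 35 = 1296 - 64 ≡ 2; y = λ·(29 - 2) - 21 ≡ 8. → (2, 8)
5Q: (2, 8) + (35, 32). λ = (32 - 8)/(35 - 2) ≡ 24/33 mod 41. 33⁻¹ ≡ 5 (mod 41), so λ ≡ 38.
  x = λ² - 2 - 35 = 1444 - 37 ≡ 13; y = λ·(2 - 13) - 8 ≡ 25. → (13, 25)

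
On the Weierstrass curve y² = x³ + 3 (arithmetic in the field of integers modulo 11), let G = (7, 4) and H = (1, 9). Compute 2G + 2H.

(7, 7)

First 2G:
Repeated addition: build up to 2G.
2G: tangent at (7, 4): λ = (3·7² + 0)/(2·4) ≡ 4/8. 8⁻¹ ≡ 7 (mod 11) since 8·7 = 56 ≡ 1, so λ ≡ 4·7 ≡ 6.
  x = λ² - 7 - 7 = 36 - 14 ≡ 0; y = λ·(7 - 0) - 4 ≡ 5. → (0, 5)
2G = (0, 5).
Next 2H:
Repeated addition: build up to 2H.
2H: tangent at (1, 9): λ = (3·1² + 0)/(2·9) ≡ 3/7. 7⁻¹ ≡ 8 (mod 11) since 7·8 = 56 ≡ 1, so λ ≡ 3·8 ≡ 2.
  x = λ² - 1 - 1 = 4 - 2 ≡ 2; y = λ·(1 - 2) - 9 ≡ 0. → (2, 0)
2H = (2, 0).
Finally 2G + 2H:
(0, 5) + (2, 0). λ = (0 - 5)/(2 - 0) ≡ 6/2 mod 11. 2⁻¹ ≡ 6 (mod 11) since 2·6 = 12 ≡ 1, so λ ≡ 3.
  x = λ² - 0 - 2 = 9 - 2 ≡ 7; y = λ·(0 - 7) - 5 ≡ 7. → (7, 7)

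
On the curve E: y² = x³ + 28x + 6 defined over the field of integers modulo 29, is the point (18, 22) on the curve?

y² = 22² ≡ 20; x³ + 28x + 6 = 6342 ≡ 20 (mod 29). 20 = 20.

yes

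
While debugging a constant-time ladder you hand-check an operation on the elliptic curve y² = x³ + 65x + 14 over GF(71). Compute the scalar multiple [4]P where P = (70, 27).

(9, 60)

Repeated addition: build up to 4P.
2P: tangent at (70, 27): λ = (3·70² + 65)/(2·27) ≡ 68/54. 54⁻¹ ≡ 25 (mod 71) since 54·25 = 1350 ≡ 1, so λ ≡ 68·25 ≡ 67.
  x = λ² - 70 - 70 = 4489 - 140 ≡ 18; y = λ·(70 - 18) - 27 ≡ 49. → (18, 49)
3P: (18, 49) + (70, 27). λ = (27 - 49)/(70 - 18) ≡ 49/52 mod 71. 52⁻¹ ≡ 56 (mod 71) since 52·56 = 2912 ≡ 1, so λ ≡ 46.
  x = λ² - 18 - 70 = 2116 - 88 ≡ 40; y = λ·(18 - 40) - 49 ≡ 4. → (40, 4)
4P: (40, 4) + (70, 27). λ = (27 - 4)/(70 - 40) ≡ 23/30 mod 71. 30⁻¹ ≡ 45 (mod 71) since 30·45 = 1350 ≡ 1, so λ ≡ 41.
  x = λ² - 40 - 70 = 1681 - 110 ≡ 9; y = λ·(40 - 9) - 4 ≡ 60. → (9, 60)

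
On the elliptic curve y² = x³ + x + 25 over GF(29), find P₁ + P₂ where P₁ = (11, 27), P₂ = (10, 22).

(4, 8)

(11, 27) + (10, 22). λ = (22 - 27)/(10 - 11) ≡ 24/28 mod 29. 28⁻¹ ≡ 28 (mod 29), so λ ≡ 5.
  x = λ² - 11 - 10 = 25 - 21 ≡ 4; y = λ·(11 - 4) - 27 ≡ 8. → (4, 8)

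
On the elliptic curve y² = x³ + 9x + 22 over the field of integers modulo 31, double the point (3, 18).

tangent at (3, 18): λ = (3·3² + 9)/(2·18) ≡ 5/5. 5⁻¹ ≡ 25 (mod 31), so λ ≡ 5·25 ≡ 1.
  x = λ² - 3 - 3 = 1 - 6 ≡ 26; y = λ·(3 - 26) - 18 ≡ 21. → (26, 21)

(26, 21)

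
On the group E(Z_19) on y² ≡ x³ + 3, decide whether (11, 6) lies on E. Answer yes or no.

no

y² = 6² ≡ 17; x³ + 0x + 3 = 1334 ≡ 4 (mod 19). 17 ≠ 4.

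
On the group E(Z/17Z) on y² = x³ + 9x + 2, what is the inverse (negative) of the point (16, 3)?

-(16, 3) = (16, -3 mod 17) = (16, 14).

(16, 14)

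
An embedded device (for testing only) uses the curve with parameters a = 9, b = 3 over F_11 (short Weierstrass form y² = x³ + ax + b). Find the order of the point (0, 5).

2P: tangent at (0, 5): λ = (3·0² + 9)/(2·5) ≡ 9/10. 10⁻¹ ≡ 10 (mod 11), so λ ≡ 9·10 ≡ 2.
  x = λ² - 0 - 0 = 4 - 0 ≡ 4; y = λ·(0 - 4) - 5 ≡ 9. → (4, 9)
3P: (4, 9) + (0, 5). λ = (5 - 9)/(0 - 4) ≡ 7/7 mod 11. 7⁻¹ ≡ 8 (mod 11) since 7·8 = 56 ≡ 1, so λ ≡ 1.
  x = λ² - 4 - 0 = 1 - 4 ≡ 8; y = λ·(4 - 8) - 9 ≡ 9. → (8, 9)
4P: (8, 9) + (0, 5). λ = (5 - 9)/(0 - 8) ≡ 7/3 mod 11. 3⁻¹ ≡ 4 (mod 11), so λ ≡ 6.
  x = λ² - 8 - 0 = 36 - 8 ≡ 6; y = λ·(8 - 6) - 9 ≡ 3. → (6, 3)
5P: (6, 3) + (0, 5). λ = (5 - 3)/(0 - 6) ≡ 2/5 mod 11. 5⁻¹ ≡ 9 (mod 11), so λ ≡ 7.
  x = λ² - 6 - 0 = 49 - 6 ≡ 10; y = λ·(6 - 10) - 3 ≡ 2. → (10, 2)
6P: (10, 2) + (0, 5). λ = (5 - 2)/(0 - 10) ≡ 3/1 mod 11. 1⁻¹ ≡ 1 (mod 11), so λ ≡ 3.
  x = λ² - 10 - 0 = 9 - 10 ≡ 10; y = λ·(10 - 10) - 2 ≡ 9. → (10, 9)
7P: (10, 9) + (0, 5). λ = (5 - 9)/(0 - 10) ≡ 7/1 mod 11. 1⁻¹ ≡ 1 (mod 11), so λ ≡ 7.
  x = λ² - 10 - 0 = 49 - 10 ≡ 6; y = λ·(10 - 6) - 9 ≡ 8. → (6, 8)
8P: (6, 8) + (0, 5). λ = (5 - 8)/(0 - 6) ≡ 8/5 mod 11. 5⁻¹ ≡ 9 (mod 11), so λ ≡ 6.
  x = λ² - 6 - 0 = 36 - 6 ≡ 8; y = λ·(6 - 8) - 8 ≡ 2. → (8, 2)
9P: (8, 2) + (0, 5). λ = (5 - 2)/(0 - 8) ≡ 3/3 mod 11. 3⁻¹ ≡ 4 (mod 11), so λ ≡ 1.
  x = λ² - 8 - 0 = 1 - 8 ≡ 4; y = λ·(8 - 4) - 2 ≡ 2. → (4, 2)
10P: (4, 2) + (0, 5). λ = (5 - 2)/(0 - 4) ≡ 3/7 mod 11. 7⁻¹ ≡ 8 (mod 11), so λ ≡ 2.
  x = λ² - 4 - 0 = 4 - 4 ≡ 0; y = λ·(4 - 0) - 2 ≡ 6. → (0, 6)
11P: (0, 6) + (0, 5): same x and y₁ ≡ -y₂, so the sum is the point at infinity.
11P = the point at infinity, so the order is 11.

11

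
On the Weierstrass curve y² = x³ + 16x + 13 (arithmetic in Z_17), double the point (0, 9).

tangent at (0, 9): λ = (3·0² + 16)/(2·9) ≡ 16/1. 1⁻¹ ≡ 1 (mod 17) since 1·1 = 1 ≡ 1, so λ ≡ 16·1 ≡ 16.
  x = λ² - 0 - 0 = 256 - 0 ≡ 1; y = λ·(0 - 1) - 9 ≡ 9. → (1, 9)

(1, 9)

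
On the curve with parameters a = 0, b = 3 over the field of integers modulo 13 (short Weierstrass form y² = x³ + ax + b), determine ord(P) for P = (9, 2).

2P: tangent at (9, 2): λ = (3·9² + 0)/(2·2) ≡ 9/4. 4⁻¹ ≡ 10 (mod 13), so λ ≡ 9·10 ≡ 12.
  x = λ² - 9 - 9 = 144 - 18 ≡ 9; y = λ·(9 - 9) - 2 ≡ 11. → (9, 11)
3P: (9, 11) + (9, 2): same x and y₁ ≡ -y₂, so the sum is ∞.
3P = ∞, so the order is 3.

3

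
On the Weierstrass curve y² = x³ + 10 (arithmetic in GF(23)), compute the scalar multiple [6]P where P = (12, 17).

(7, 13)

Repeated addition: build up to 6P.
2P: tangent at (12, 17): λ = (3·12² + 0)/(2·17) ≡ 18/11. 11⁻¹ ≡ 21 (mod 23), so λ ≡ 18·21 ≡ 10.
  x = λ² - 12 - 12 = 100 - 24 ≡ 7; y = λ·(12 - 7) - 17 ≡ 10. → (7, 10)
3P: (7, 10) + (12, 17). λ = (17 - 10)/(12 - 7) ≡ 7/5 mod 23. 5⁻¹ ≡ 14 (mod 23) since 5·14 = 70 ≡ 1, so λ ≡ 6.
  x = λ² - 7 - 12 = 36 - 19 ≡ 17; y = λ·(7 - 17) - 10 ≡ 22. → (17, 22)
4P: (17, 22) + (12, 17). λ = (17 - 22)/(12 - 17) ≡ 18/18 mod 23. 18⁻¹ ≡ 9 (mod 23), so λ ≡ 1.
  x = λ² - 17 - 12 = 1 - 29 ≡ 18; y = λ·(17 - 18) - 22 ≡ 0. → (18, 0)
5P: (18, 0) + (12, 17). λ = (17 - 0)/(12 - 18) ≡ 17/17 mod 23. 17⁻¹ ≡ 19 (mod 23) since 17·19 = 323 ≡ 1, so λ ≡ 1.
  x = λ² - 18 - 12 = 1 - 30 ≡ 17; y = λ·(18 - 17) - 0 ≡ 1. → (17, 1)
6P: (17, 1) + (12, 17). λ = (17 - 1)/(12 - 17) ≡ 16/18 mod 23. 18⁻¹ ≡ 9 (mod 23), so λ ≡ 6.
  x = λ² - 17 - 12 = 36 - 29 ≡ 7; y = λ·(17 - 7) - 1 ≡ 13. → (7, 13)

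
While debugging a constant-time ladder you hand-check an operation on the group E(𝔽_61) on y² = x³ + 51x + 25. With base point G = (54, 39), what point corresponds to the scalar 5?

(3, 49)

Double-and-add on 5 = (101)₂. Start with G = (54, 39) for the leading 1-bit.
double: tangent at (54, 39): λ = (3·54² + 51)/(2·39) ≡ 15/17. 17⁻¹ ≡ 18 (mod 61) since 17·18 = 306 ≡ 1, so λ ≡ 15·18 ≡ 26.
  x = λ² - 54 - 54 = 676 - 108 ≡ 19; y = λ·(54 - 19) - 39 ≡ 17. → (19, 17)
double: tangent at (19, 17): λ = (3·19² + 51)/(2·17) ≡ 36/34. 34⁻¹ ≡ 9 (mod 61), so λ ≡ 36·9 ≡ 19.
  x = λ² - 19 - 19 = 361 - 38 ≡ 18; y = λ·(19 - 18) - 17 ≡ 2. → (18, 2)
add G: (18, 2) + (54, 39). λ = (39 - 2)/(54 - 18) ≡ 37/36 mod 61. 36⁻¹ ≡ 39 (mod 61), so λ ≡ 40.
  x = λ² - 18 - 54 = 1600 - 72 ≡ 3; y = λ·(18 - 3) - 2 ≡ 49. → (3, 49)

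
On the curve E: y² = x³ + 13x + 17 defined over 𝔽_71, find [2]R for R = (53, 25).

(13, 53)

tangent at (53, 25): λ = (3·53² + 13)/(2·25) ≡ 62/50. 50⁻¹ ≡ 27 (mod 71) since 50·27 = 1350 ≡ 1, so λ ≡ 62·27 ≡ 41.
  x = λ² - 53 - 53 = 1681 - 106 ≡ 13; y = λ·(53 - 13) - 25 ≡ 53. → (13, 53)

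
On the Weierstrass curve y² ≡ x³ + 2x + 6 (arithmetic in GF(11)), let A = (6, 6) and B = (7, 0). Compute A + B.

(1, 8)

(6, 6) + (7, 0). λ = (0 - 6)/(7 - 6) ≡ 5/1 mod 11. 1⁻¹ ≡ 1 (mod 11), so λ ≡ 5.
  x = λ² - 6 - 7 = 25 - 13 ≡ 1; y = λ·(6 - 1) - 6 ≡ 8. → (1, 8)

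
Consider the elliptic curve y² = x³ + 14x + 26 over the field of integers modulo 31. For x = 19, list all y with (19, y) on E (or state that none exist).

none

x³ + 14x + 26 = 7151 ≡ 21 (mod 31).
21 is a non-residue mod 31; no y exists.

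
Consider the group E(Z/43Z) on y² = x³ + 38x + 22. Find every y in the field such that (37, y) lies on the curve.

x³ + 38x + 22 = 52081 ≡ 8 (mod 43).
8 is a non-residue mod 43; no y exists.

none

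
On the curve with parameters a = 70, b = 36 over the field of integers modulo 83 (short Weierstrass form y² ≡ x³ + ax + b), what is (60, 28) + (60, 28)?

tangent at (60, 28): λ = (3·60² + 70)/(2·28) ≡ 80/56. 56⁻¹ ≡ 43 (mod 83) since 56·43 = 2408 ≡ 1, so λ ≡ 80·43 ≡ 37.
  x = λ² - 60 - 60 = 1369 - 120 ≡ 4; y = λ·(60 - 4) - 28 ≡ 52. → (4, 52)

(4, 52)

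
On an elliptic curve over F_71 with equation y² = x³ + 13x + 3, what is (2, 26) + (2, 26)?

tangent at (2, 26): λ = (3·2² + 13)/(2·26) ≡ 25/52. 52⁻¹ ≡ 56 (mod 71) since 52·56 = 2912 ≡ 1, so λ ≡ 25·56 ≡ 51.
  x = λ² - 2 - 2 = 2601 - 4 ≡ 41; y = λ·(2 - 41) - 26 ≡ 44. → (41, 44)

(41, 44)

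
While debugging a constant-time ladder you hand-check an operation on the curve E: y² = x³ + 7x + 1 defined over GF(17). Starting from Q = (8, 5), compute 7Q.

(1, 3)

Double-and-add on 7 = (111)₂. Start with Q = (8, 5) for the leading 1-bit.
double: tangent at (8, 5): λ = (3·8² + 7)/(2·5) ≡ 12/10. 10⁻¹ ≡ 12 (mod 17), so λ ≡ 12·12 ≡ 8.
  x = λ² - 8 - 8 = 64 - 16 ≡ 14; y = λ·(8 - 14) - 5 ≡ 15. → (14, 15)
add Q: (14, 15) + (8, 5). λ = (5 - 15)/(8 - 14) ≡ 7/11 mod 17. 11⁻¹ ≡ 14 (mod 17), so λ ≡ 13.
  x = λ² - 14 - 8 = 169 - 22 ≡ 11; y = λ·(14 - 11) - 15 ≡ 7. → (11, 7)
double: tangent at (11, 7): λ = (3·11² + 7)/(2·7) ≡ 13/14. 14⁻¹ ≡ 11 (mod 17) since 14·11 = 154 ≡ 1, so λ ≡ 13·11 ≡ 7.
  x = λ² - 11 - 11 = 49 - 22 ≡ 10; y = λ·(11 - 10) - 7 ≡ 0. → (10, 0)
add Q: (10, 0) + (8, 5). λ = (5 - 0)/(8 - 10) ≡ 5/15 mod 17. 15⁻¹ ≡ 8 (mod 17) since 15·8 = 120 ≡ 1, so λ ≡ 6.
  x = λ² - 10 - 8 = 36 - 18 ≡ 1; y = λ·(10 - 1) - 0 ≡ 3. → (1, 3)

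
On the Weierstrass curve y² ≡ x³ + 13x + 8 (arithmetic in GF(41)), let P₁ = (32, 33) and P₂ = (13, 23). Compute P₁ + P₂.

(4, 40)

(32, 33) + (13, 23). λ = (23 - 33)/(13 - 32) ≡ 31/22 mod 41. 22⁻¹ ≡ 28 (mod 41), so λ ≡ 7.
  x = λ² - 32 - 13 = 49 - 45 ≡ 4; y = λ·(32 - 4) - 33 ≡ 40. → (4, 40)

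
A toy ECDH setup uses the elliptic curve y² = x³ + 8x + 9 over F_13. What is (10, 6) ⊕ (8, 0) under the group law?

(10, 6) + (8, 0). λ = (0 - 6)/(8 - 10) ≡ 7/11 mod 13. 11⁻¹ ≡ 6 (mod 13), so λ ≡ 3.
  x = λ² - 10 - 8 = 9 - 18 ≡ 4; y = λ·(10 - 4) - 6 ≡ 12. → (4, 12)

(4, 12)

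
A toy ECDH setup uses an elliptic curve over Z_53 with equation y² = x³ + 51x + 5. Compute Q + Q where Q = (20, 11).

tangent at (20, 11): λ = (3·20² + 51)/(2·11) ≡ 32/22. 22⁻¹ ≡ 41 (mod 53), so λ ≡ 32·41 ≡ 40.
  x = λ² - 20 - 20 = 1600 - 40 ≡ 23; y = λ·(20 - 23) - 11 ≡ 28. → (23, 28)

(23, 28)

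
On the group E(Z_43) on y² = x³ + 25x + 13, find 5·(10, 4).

(31, 36)

Write G = (10, 4).
Repeated addition: build up to 5G.
2G: tangent at (10, 4): λ = (3·10² + 25)/(2·4) ≡ 24/8. 8⁻¹ ≡ 27 (mod 43) since 8·27 = 216 ≡ 1, so λ ≡ 24·27 ≡ 3.
  x = λ² - 10 - 10 = 9 - 20 ≡ 32; y = λ·(10 - 32) - 4 ≡ 16. → (32, 16)
3G: (32, 16) + (10, 4). λ = (4 - 16)/(10 - 32) ≡ 31/21 mod 43. 21⁻¹ ≡ 41 (mod 43) since 21·41 = 861 ≡ 1, so λ ≡ 24.
  x = λ² - 32 - 10 = 576 - 42 ≡ 18; y = λ·(32 - 18) - 16 ≡ 19. → (18, 19)
4G: (18, 19) + (10, 4). λ = (4 - 19)/(10 - 18) ≡ 28/35 mod 43. 35⁻¹ ≡ 16 (mod 43), so λ ≡ 18.
  x = λ² - 18 - 10 = 324 - 28 ≡ 38; y = λ·(18 - 38) - 19 ≡ 8. → (38, 8)
5G: (38, 8) + (10, 4). λ = (4 - 8)/(10 - 38) ≡ 39/15 mod 43. 15⁻¹ ≡ 23 (mod 43), so λ ≡ 37.
  x = λ² - 38 - 10 = 1369 - 48 ≡ 31; y = λ·(38 - 31) - 8 ≡ 36. → (31, 36)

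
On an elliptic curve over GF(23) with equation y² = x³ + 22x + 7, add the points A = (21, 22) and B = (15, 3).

(21, 22) + (15, 3). λ = (3 - 22)/(15 - 21) ≡ 4/17 mod 23. 17⁻¹ ≡ 19 (mod 23), so λ ≡ 7.
  x = λ² - 21 - 15 = 49 - 36 ≡ 13; y = λ·(21 - 13) - 22 ≡ 11. → (13, 11)

(13, 11)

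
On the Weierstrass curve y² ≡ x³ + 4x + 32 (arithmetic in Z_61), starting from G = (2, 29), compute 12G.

(20, 11)

Double-and-add on 12 = (1100)₂. Start with G = (2, 29) for the leading 1-bit.
double: tangent at (2, 29): λ = (3·2² + 4)/(2·29) ≡ 16/58. 58⁻¹ ≡ 20 (mod 61) since 58·20 = 1160 ≡ 1, so λ ≡ 16·20 ≡ 15.
  x = λ² - 2 - 2 = 225 - 4 ≡ 38; y = λ·(2 - 38) - 29 ≡ 41. → (38, 41)
add G: (38, 41) + (2, 29). λ = (29 - 41)/(2 - 38) ≡ 49/25 mod 61. 25⁻¹ ≡ 22 (mod 61) since 25·22 = 550 ≡ 1, so λ ≡ 41.
  x = λ² - 38 - 2 = 1681 - 40 ≡ 55; y = λ·(38 - 55) - 41 ≡ 55. → (55, 55)
double: tangent at (55, 55): λ = (3·55² + 4)/(2·55) ≡ 51/49. 49⁻¹ ≡ 5 (mod 61), so λ ≡ 51·5 ≡ 11.
  x = λ² - 55 - 55 = 121 - 110 ≡ 11; y = λ·(55 - 11) - 55 ≡ 2. → (11, 2)
double: tangent at (11, 2): λ = (3·11² + 4)/(2·2) ≡ 1/4. 4⁻¹ ≡ 46 (mod 61) since 4·46 = 184 ≡ 1, so λ ≡ 1·46 ≡ 46.
  x = λ² - 11 - 11 = 2116 - 22 ≡ 20; y = λ·(11 - 20) - 2 ≡ 11. → (20, 11)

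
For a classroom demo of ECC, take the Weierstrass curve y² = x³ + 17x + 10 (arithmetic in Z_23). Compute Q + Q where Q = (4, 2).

(16, 10)

tangent at (4, 2): λ = (3·4² + 17)/(2·2) ≡ 19/4. 4⁻¹ ≡ 6 (mod 23) since 4·6 = 24 ≡ 1, so λ ≡ 19·6 ≡ 22.
  x = λ² - 4 - 4 = 484 - 8 ≡ 16; y = λ·(4 - 16) - 2 ≡ 10. → (16, 10)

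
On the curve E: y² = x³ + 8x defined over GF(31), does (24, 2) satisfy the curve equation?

y² = 2² ≡ 4; x³ + 8x + 0 = 14016 ≡ 4 (mod 31). 4 = 4.

yes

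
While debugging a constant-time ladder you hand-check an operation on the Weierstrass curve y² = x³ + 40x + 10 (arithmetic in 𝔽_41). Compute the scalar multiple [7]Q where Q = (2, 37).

Double-and-add on 7 = (111)₂. Start with Q = (2, 37) for the leading 1-bit.
double: tangent at (2, 37): λ = (3·2² + 40)/(2·37) ≡ 11/33. 33⁻¹ ≡ 5 (mod 41), so λ ≡ 11·5 ≡ 14.
  x = λ² - 2 - 2 = 196 - 4 ≡ 28; y = λ·(2 - 28) - 37 ≡ 9. → (28, 9)
add Q: (28, 9) + (2, 37). λ = (37 - 9)/(2 - 28) ≡ 28/15 mod 41. 15⁻¹ ≡ 11 (mod 41), so λ ≡ 21.
  x = λ² - 28 - 2 = 441 - 30 ≡ 1; y = λ·(28 - 1) - 9 ≡ 25. → (1, 25)
double: tangent at (1, 25): λ = (3·1² + 40)/(2·25) ≡ 2/9. 9⁻¹ ≡ 32 (mod 41) since 9·32 = 288 ≡ 1, so λ ≡ 2·32 ≡ 23.
  x = λ² - 1 - 1 = 529 - 2 ≡ 35; y = λ·(1 - 35) - 25 ≡ 13. → (35, 13)
add Q: (35, 13) + (2, 37). λ = (37 - 13)/(2 - 35) ≡ 24/8 mod 41. 8⁻¹ ≡ 36 (mod 41), so λ ≡ 3.
  x = λ² - 35 - 2 = 9 - 37 ≡ 13; y = λ·(35 - 13) - 13 ≡ 12. → (13, 12)

(13, 12)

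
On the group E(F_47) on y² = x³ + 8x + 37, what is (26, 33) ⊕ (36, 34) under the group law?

(40, 22)

(26, 33) + (36, 34). λ = (34 - 33)/(36 - 26) ≡ 1/10 mod 47. 10⁻¹ ≡ 33 (mod 47) since 10·33 = 330 ≡ 1, so λ ≡ 33.
  x = λ² - 26 - 36 = 1089 - 62 ≡ 40; y = λ·(26 - 40) - 33 ≡ 22. → (40, 22)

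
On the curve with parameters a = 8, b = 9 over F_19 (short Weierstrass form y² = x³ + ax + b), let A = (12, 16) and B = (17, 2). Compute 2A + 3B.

(12, 16)

First 2A:
Repeated addition: build up to 2A.
2A: tangent at (12, 16): λ = (3·12² + 8)/(2·16) ≡ 3/13. 13⁻¹ ≡ 3 (mod 19) since 13·3 = 39 ≡ 1, so λ ≡ 3·3 ≡ 9.
  x = λ² - 12 - 12 = 81 - 24 ≡ 0; y = λ·(12 - 0) - 16 ≡ 16. → (0, 16)
2A = (0, 16).
Next 3B:
Repeated addition: build up to 3B.
2B: tangent at (17, 2): λ = (3·17² + 8)/(2·2) ≡ 1/4. 4⁻¹ ≡ 5 (mod 19), so λ ≡ 1·5 ≡ 5.
  x = λ² - 17 - 17 = 25 - 34 ≡ 10; y = λ·(17 - 10) - 2 ≡ 14. → (10, 14)
3B: (10, 14) + (17, 2). λ = (2 - 14)/(17 - 10) ≡ 7/7 mod 19. 7⁻¹ ≡ 11 (mod 19), so λ ≡ 1.
  x = λ² - 10 - 17 = 1 - 27 ≡ 12; y = λ·(10 - 12) - 14 ≡ 3. → (12, 3)
3B = (12, 3).
Finally 2A + 3B:
(0, 16) + (12, 3). λ = (3 - 16)/(12 - 0) ≡ 6/12 mod 19. 12⁻¹ ≡ 8 (mod 19), so λ ≡ 10.
  x = λ² - 0 - 12 = 100 - 12 ≡ 12; y = λ·(0 - 12) - 16 ≡ 16. → (12, 16)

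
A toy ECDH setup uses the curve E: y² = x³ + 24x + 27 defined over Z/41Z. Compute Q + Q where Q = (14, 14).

tangent at (14, 14): λ = (3·14² + 24)/(2·14) ≡ 38/28. 28⁻¹ ≡ 22 (mod 41) since 28·22 = 616 ≡ 1, so λ ≡ 38·22 ≡ 16.
  x = λ² - 14 - 14 = 256 - 28 ≡ 23; y = λ·(14 - 23) - 14 ≡ 6. → (23, 6)

(23, 6)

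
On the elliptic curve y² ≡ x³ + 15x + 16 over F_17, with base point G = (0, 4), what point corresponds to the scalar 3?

Repeated addition: build up to 3G.
2G: tangent at (0, 4): λ = (3·0² + 15)/(2·4) ≡ 15/8. 8⁻¹ ≡ 15 (mod 17), so λ ≡ 15·15 ≡ 4.
  x = λ² - 0 - 0 = 16 - 0 ≡ 16; y = λ·(0 - 16) - 4 ≡ 0. → (16, 0)
3G: (16, 0) + (0, 4). λ = (4 - 0)/(0 - 16) ≡ 4/1 mod 17. 1⁻¹ ≡ 1 (mod 17), so λ ≡ 4.
  x = λ² - 16 - 0 = 16 - 16 ≡ 0; y = λ·(16 - 0) - 0 ≡ 13. → (0, 13)

(0, 13)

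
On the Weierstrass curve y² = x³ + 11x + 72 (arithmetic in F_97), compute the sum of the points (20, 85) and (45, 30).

(64, 70)

(20, 85) + (45, 30). λ = (30 - 85)/(45 - 20) ≡ 42/25 mod 97. 25⁻¹ ≡ 66 (mod 97), so λ ≡ 56.
  x = λ² - 20 - 45 = 3136 - 65 ≡ 64; y = λ·(20 - 64) - 85 ≡ 70. → (64, 70)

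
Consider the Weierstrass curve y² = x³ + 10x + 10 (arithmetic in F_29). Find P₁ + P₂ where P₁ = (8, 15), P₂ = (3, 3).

(8, 15) + (3, 3). λ = (3 - 15)/(3 - 8) ≡ 17/24 mod 29. 24⁻¹ ≡ 23 (mod 29) since 24·23 = 552 ≡ 1, so λ ≡ 14.
  x = λ² - 8 - 3 = 196 - 11 ≡ 11; y = λ·(8 - 11) - 15 ≡ 1. → (11, 1)

(11, 1)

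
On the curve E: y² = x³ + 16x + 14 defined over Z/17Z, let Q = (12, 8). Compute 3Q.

Repeated addition: build up to 3Q.
2Q: tangent at (12, 8): λ = (3·12² + 16)/(2·8) ≡ 6/16. 16⁻¹ ≡ 16 (mod 17), so λ ≡ 6·16 ≡ 11.
  x = λ² - 12 - 12 = 121 - 24 ≡ 12; y = λ·(12 - 12) - 8 ≡ 9. → (12, 9)
3Q: (12, 9) + (12, 8): same x and y₁ ≡ -y₂, so the sum is 𝒪.

O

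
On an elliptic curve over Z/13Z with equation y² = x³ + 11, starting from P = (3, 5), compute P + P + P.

(4, 6)

Repeated addition: build up to 3P.
2P: tangent at (3, 5): λ = (3·3² + 0)/(2·5) ≡ 1/10. 10⁻¹ ≡ 4 (mod 13), so λ ≡ 1·4 ≡ 4.
  x = λ² - 3 - 3 = 16 - 6 ≡ 10; y = λ·(3 - 10) - 5 ≡ 6. → (10, 6)
3P: (10, 6) + (3, 5). λ = (5 - 6)/(3 - 10) ≡ 12/6 mod 13. 6⁻¹ ≡ 11 (mod 13), so λ ≡ 2.
  x = λ² - 10 - 3 = 4 - 13 ≡ 4; y = λ·(10 - 4) - 6 ≡ 6. → (4, 6)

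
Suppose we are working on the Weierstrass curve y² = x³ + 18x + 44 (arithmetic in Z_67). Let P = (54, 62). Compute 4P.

(23, 30)

Repeated addition: build up to 4P.
2P: tangent at (54, 62): λ = (3·54² + 18)/(2·62) ≡ 56/57. 57⁻¹ ≡ 20 (mod 67), so λ ≡ 56·20 ≡ 48.
  x = λ² - 54 - 54 = 2304 - 108 ≡ 52; y = λ·(54 - 52) - 62 ≡ 34. → (52, 34)
3P: (52, 34) + (54, 62). λ = (62 - 34)/(54 - 52) ≡ 28/2 mod 67. 2⁻¹ ≡ 34 (mod 67), so λ ≡ 14.
  x = λ² - 52 - 54 = 196 - 106 ≡ 23; y = λ·(52 - 23) - 34 ≡ 37. → (23, 37)
4P: (23, 37) + (54, 62). λ = (62 - 37)/(54 - 23) ≡ 25/31 mod 67. 31⁻¹ ≡ 13 (mod 67), so λ ≡ 57.
  x = λ² - 23 - 54 = 3249 - 77 ≡ 23; y = λ·(23 - 23) - 37 ≡ 30. → (23, 30)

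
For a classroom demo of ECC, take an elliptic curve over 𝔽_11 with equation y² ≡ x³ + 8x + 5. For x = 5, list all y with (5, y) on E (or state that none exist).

x³ + 8x + 5 = 170 ≡ 5 (mod 11).
Square roots of 5 mod 11: 4 and 7 (since 4² = 16 ≡ 5).

4, 7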